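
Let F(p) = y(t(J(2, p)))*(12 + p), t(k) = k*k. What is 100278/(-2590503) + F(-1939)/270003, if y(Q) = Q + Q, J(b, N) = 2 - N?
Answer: -4179310940613684/77715953501 ≈ -53777.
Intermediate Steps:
t(k) = k**2
y(Q) = 2*Q
F(p) = 2*(2 - p)**2*(12 + p) (F(p) = (2*(2 - p)**2)*(12 + p) = 2*(2 - p)**2*(12 + p))
100278/(-2590503) + F(-1939)/270003 = 100278/(-2590503) + (2*(-2 - 1939)**2*(12 - 1939))/270003 = 100278*(-1/2590503) + (2*(-1941)**2*(-1927))*(1/270003) = -33426/863501 + (2*3767481*(-1927))*(1/270003) = -33426/863501 - 14519871774*1/270003 = -33426/863501 - 4839957258/90001 = -4179310940613684/77715953501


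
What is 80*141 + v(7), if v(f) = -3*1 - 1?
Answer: 11276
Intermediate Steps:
v(f) = -4 (v(f) = -3 - 1 = -4)
80*141 + v(7) = 80*141 - 4 = 11280 - 4 = 11276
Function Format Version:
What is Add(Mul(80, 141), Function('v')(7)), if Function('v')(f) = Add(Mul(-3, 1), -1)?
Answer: 11276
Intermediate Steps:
Function('v')(f) = -4 (Function('v')(f) = Add(-3, -1) = -4)
Add(Mul(80, 141), Function('v')(7)) = Add(Mul(80, 141), -4) = Add(11280, -4) = 11276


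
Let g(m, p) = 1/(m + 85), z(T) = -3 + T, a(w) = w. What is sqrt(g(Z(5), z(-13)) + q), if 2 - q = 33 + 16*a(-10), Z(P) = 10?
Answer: 4*sqrt(72770)/95 ≈ 11.358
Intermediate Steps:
g(m, p) = 1/(85 + m)
q = 129 (q = 2 - (33 + 16*(-10)) = 2 - (33 - 160) = 2 - 1*(-127) = 2 + 127 = 129)
sqrt(g(Z(5), z(-13)) + q) = sqrt(1/(85 + 10) + 129) = sqrt(1/95 + 129) = sqrt(12256/95) = 4*sqrt(72770)/95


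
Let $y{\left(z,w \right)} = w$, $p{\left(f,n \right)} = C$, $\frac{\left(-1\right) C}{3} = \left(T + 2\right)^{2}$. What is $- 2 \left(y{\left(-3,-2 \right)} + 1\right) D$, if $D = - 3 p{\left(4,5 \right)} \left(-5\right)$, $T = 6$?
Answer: $-5760$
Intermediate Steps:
$C = -192$ ($C = - 3 \left(6 + 2\right)^{2} = - 3 \cdot 8^{2} = \left(-3\right) 64 = -192$)
$p{\left(f,n \right)} = -192$
$D = -2880$ ($D = \left(-3\right) \left(-192\right) \left(-5\right) = 576 \left(-5\right) = -2880$)
$- 2 \left(y{\left(-3,-2 \right)} + 1\right) D = - 2 \left(-2 + 1\right) \left(-2880\right) = \left(-2\right) \left(-1\right) \left(-2880\right) = 2 \left(-2880\right) = -5760$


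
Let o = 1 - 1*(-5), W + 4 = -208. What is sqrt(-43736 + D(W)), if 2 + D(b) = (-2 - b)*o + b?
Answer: I*sqrt(42690) ≈ 206.62*I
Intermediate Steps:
W = -212 (W = -4 - 208 = -212)
o = 6 (o = 1 + 5 = 6)
D(b) = -14 - 5*b (D(b) = -2 + ((-2 - b)*6 + b) = -2 + ((-12 - 6*b) + b) = -2 + (-12 - 5*b) = -14 - 5*b)
sqrt(-43736 + D(W)) = sqrt(-43736 + (-14 - 5*(-212))) = sqrt(-43736 + (-14 + 1060)) = sqrt(-43736 + 1046) = sqrt(-42690) = I*sqrt(42690)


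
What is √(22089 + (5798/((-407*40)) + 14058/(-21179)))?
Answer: √164117813091108100235/86198530 ≈ 148.62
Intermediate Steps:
√(22089 + (5798/((-407*40)) + 14058/(-21179))) = √(22089 + (5798/(-16280) + 14058*(-1/21179))) = √(22089 + (5798*(-1/16280) - 14058/21179)) = √(22089 + (-2899/8140 - 14058/21179)) = √(22089 - 175830041/172397060) = √(3807902828299/172397060) = √164117813091108100235/86198530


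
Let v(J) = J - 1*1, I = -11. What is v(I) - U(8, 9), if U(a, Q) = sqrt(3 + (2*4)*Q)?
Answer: -12 - 5*sqrt(3) ≈ -20.660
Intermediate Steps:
v(J) = -1 + J (v(J) = J - 1 = -1 + J)
U(a, Q) = sqrt(3 + 8*Q)
v(I) - U(8, 9) = (-1 - 11) - sqrt(3 + 8*9) = -12 - sqrt(3 + 72) = -12 - sqrt(75) = -12 - 5*sqrt(3)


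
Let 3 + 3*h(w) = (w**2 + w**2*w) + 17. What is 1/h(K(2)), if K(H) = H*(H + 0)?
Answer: 3/94 ≈ 0.031915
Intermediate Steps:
K(H) = H**2 (K(H) = H*H = H**2)
h(w) = 14/3 + w**2/3 + w**3/3 (h(w) = -1 + ((w**2 + w**2*w) + 17)/3 = -1 + ((w**2 + w**3) + 17)/3 = -1 + (17 + w**2 + w**3)/3 = -1 + (17/3 + w**2/3 + w**3/3) = 14/3 + w**2/3 + w**3/3)
1/h(K(2)) = 1/(14/3 + (2**2)**2/3 + (2**2)**3/3) = 1/(14/3 + (1/3)*4**2 + (1/3)*4**3) = 1/(14/3 + (1/3)*16 + (1/3)*64) = 1/(14/3 + 16/3 + 64/3) = 1/(94/3) = 3/94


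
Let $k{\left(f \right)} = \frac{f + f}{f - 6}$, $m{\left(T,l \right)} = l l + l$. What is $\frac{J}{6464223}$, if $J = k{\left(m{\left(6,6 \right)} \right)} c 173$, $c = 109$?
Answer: $\frac{131999}{19392669} \approx 0.0068066$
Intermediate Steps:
$m{\left(T,l \right)} = l + l^{2}$ ($m{\left(T,l \right)} = l^{2} + l = l + l^{2}$)
$k{\left(f \right)} = \frac{2 f}{-6 + f}$
$J = \frac{131999}{3}$ ($J = \frac{2 \cdot 6 \left(1 + 6\right)}{-6 + 6 \left(1 + 6\right)} 109 \cdot 173 = \frac{2 \cdot 6 \cdot 7}{-6 + 6 \cdot 7} \cdot 109 \cdot 173 = 2 \cdot 42 \frac{1}{-6 + 42} \cdot 109 \cdot 173 = 2 \cdot 42 \cdot \frac{1}{36} \cdot 109 \cdot 173 = \frac{7}{3} \cdot 109 \cdot 173 = \frac{763}{3} \cdot 173 = \frac{131999}{3} \approx 44000.0$)
$\frac{J}{6464223} = \frac{131999}{3 \cdot 6464223} = \frac{131999}{3} \cdot \frac{1}{6464223} = \frac{131999}{19392669}$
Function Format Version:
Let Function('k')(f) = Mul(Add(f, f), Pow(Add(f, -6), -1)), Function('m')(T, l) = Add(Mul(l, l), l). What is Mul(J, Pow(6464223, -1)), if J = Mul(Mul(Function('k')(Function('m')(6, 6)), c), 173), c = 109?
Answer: Rational(131999, 19392669) ≈ 0.0068066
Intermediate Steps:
Function('m')(T, l) = Add(l, Pow(l, 2)) (Function('m')(T, l) = Add(Pow(l, 2), l) = Add(l, Pow(l, 2)))
Function('k')(f) = Mul(2, f, Pow(Add(-6, f), -1)) (Function('k')(f) = Mul(Mul(2, f), Pow(Add(-6, f), -1)) = Mul(2, f, Pow(Add(-6, f), -1)))
J = Rational(131999, 3) (J = Mul(Mul(Mul(2, Mul(6, Add(1, 6)), Pow(Add(-6, Mul(6, Add(1, 6))), -1)), 109), 173) = Mul(Mul(Mul(2, Mul(6, 7), Pow(Add(-6, Mul(6, 7)), -1)), 109), 173) = Mul(Mul(Mul(2, 42, Pow(Add(-6, 42), -1)), 109), 173) = Mul(Mul(Mul(2, 42, Pow(36, -1)), 109), 173) = Mul(Mul(Mul(2, 42, Rational(1, 36)), 109), 173) = Mul(Mul(Rational(7, 3), 109), 173) = Mul(Rational(763, 3), 173) = Rational(131999, 3) ≈ 44000.)
Mul(J, Pow(6464223, -1)) = Mul(Rational(131999, 3), Pow(6464223, -1)) = Mul(Rational(131999, 3), Rational(1, 6464223)) = Rational(131999, 19392669)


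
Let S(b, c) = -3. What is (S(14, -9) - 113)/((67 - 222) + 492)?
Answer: -116/337 ≈ -0.34421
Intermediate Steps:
(S(14, -9) - 113)/((67 - 222) + 492) = (-3 - 113)/((67 - 222) + 492) = -116/(-155 + 492) = -116/337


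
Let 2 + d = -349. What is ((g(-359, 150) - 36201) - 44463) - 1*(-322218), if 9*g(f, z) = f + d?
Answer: 2173276/9 ≈ 2.4148e+5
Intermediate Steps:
d = -351 (d = -2 - 349 = -351)
g(f, z) = -39 + f/9 (g(f, z) = (f - 351)/9 = (-351 + f)/9 = -39 + f/9)
((g(-359, 150) - 36201) - 44463) - 1*(-322218) = (((-39 + (1/9)*(-359)) - 36201) - 44463) - 1*(-322218) = (((-39 - 359/9) - 36201) - 44463) + 322218 = ((-710/9 - 36201) - 44463) + 322218 = (-326519/9 - 44463) + 322218 = -726686/9 + 322218 = 2173276/9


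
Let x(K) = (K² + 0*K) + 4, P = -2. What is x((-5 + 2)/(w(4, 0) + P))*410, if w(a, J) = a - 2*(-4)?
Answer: 16769/10 ≈ 1676.9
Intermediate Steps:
w(a, J) = 8 + a (w(a, J) = a + 8 = 8 + a)
x(K) = 4 + K² (x(K) = (K² + 0) + 4 = K² + 4 = 4 + K²)
x((-5 + 2)/(w(4, 0) + P))*410 = (4 + ((-5 + 2)/((8 + 4) - 2))²)*410 = (4 + (-3/(12 - 2))²)*410 = (4 + (-3/10)²)*410 = (4 + 9/100)*410 = (409/100)*410 = 16769/10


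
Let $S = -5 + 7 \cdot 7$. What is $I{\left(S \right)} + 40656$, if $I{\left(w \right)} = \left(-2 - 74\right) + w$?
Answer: $40624$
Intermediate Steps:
$S = 44$ ($S = -5 + 49 = 44$)
$I{\left(w \right)} = -76 + w$
$I{\left(S \right)} + 40656 = \left(-76 + 44\right) + 40656 = -32 + 40656 = 40624$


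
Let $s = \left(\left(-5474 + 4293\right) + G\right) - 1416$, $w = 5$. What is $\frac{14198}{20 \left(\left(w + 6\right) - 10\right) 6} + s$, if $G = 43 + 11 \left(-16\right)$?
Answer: $- \frac{156701}{60} \approx -2611.7$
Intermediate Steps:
$G = -133$ ($G = 43 - 176 = -133$)
$s = -2730$ ($s = \left(\left(-5474 + 4293\right) - 133\right) - 1416 = \left(-1181 - 133\right) - 1416 = -1314 - 1416 = -2730$)
$\frac{14198}{20 \left(\left(w + 6\right) - 10\right) 6} + s = \frac{14198}{20 \left(\left(5 + 6\right) - 10\right) 6} - 2730 = \frac{14198}{20 \left(11 - 10\right) 6} - 2730 = \frac{14198}{20 \cdot 1 \cdot 6} - 2730 = \frac{14198}{20 \cdot 6} - 2730 = \frac{14198}{120} - 2730 = 14198 \cdot \frac{1}{120} - 2730 = \frac{7099}{60} - 2730 = - \frac{156701}{60}$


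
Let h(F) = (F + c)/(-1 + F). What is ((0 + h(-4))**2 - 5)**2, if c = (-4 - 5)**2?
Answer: 33686416/625 ≈ 53898.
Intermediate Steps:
c = 81 (c = (-9)**2 = 81)
h(F) = (81 + F)/(-1 + F) (h(F) = (F + 81)/(-1 + F) = (81 + F)/(-1 + F))
((0 + h(-4))**2 - 5)**2 = ((0 + (81 - 4)/(-1 - 4))**2 - 5)**2 = ((0 + 77/(-5))**2 - 5)**2 = ((0 - 1/5*77)**2 - 5)**2 = ((0 - 77/5)**2 - 5)**2 = ((-77/5)**2 - 5)**2 = (5929/25 - 5)**2 = (5804/25)**2 = 33686416/625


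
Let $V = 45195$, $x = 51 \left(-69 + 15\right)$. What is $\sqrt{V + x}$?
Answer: $\sqrt{42441} \approx 206.01$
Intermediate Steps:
$x = -2754$ ($x = 51 \left(-54\right) = -2754$)
$\sqrt{V + x} = \sqrt{45195 - 2754} = \sqrt{42441}$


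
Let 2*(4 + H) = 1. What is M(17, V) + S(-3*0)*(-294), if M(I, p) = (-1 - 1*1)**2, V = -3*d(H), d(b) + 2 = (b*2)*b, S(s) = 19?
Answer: -5582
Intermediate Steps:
H = -7/2 (H = -4 + (1/2)*1 = -4 + 1/2 = -7/2 ≈ -3.5000)
d(b) = -2 + 2*b**2 (d(b) = -2 + (b*2)*b = -2 + (2*b)*b = -2 + 2*b**2)
V = -135/2 (V = -3*(-2 + 2*(-7/2)**2) = -3*(-2 + 2*(49/4)) = -3*(-2 + 49/2) = -3*45/2 = -135/2 ≈ -67.500)
M(I, p) = 4 (M(I, p) = (-1 - 1)**2 = (-2)**2 = 4)
M(17, V) + S(-3*0)*(-294) = 4 + 19*(-294) = 4 - 5586 = -5582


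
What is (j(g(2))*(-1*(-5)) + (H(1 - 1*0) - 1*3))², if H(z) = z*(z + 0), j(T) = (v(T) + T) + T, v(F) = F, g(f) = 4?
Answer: 3364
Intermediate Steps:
j(T) = 3*T (j(T) = (T + T) + T = 2*T + T = 3*T)
H(z) = z² (H(z) = z*z = z²)
(j(g(2))*(-1*(-5)) + (H(1 - 1*0) - 1*3))² = ((3*4)*(-1*(-5)) + ((1 - 1*0)² - 1*3))² = (12*5 + ((1 + 0)² - 3))² = (60 + (1² - 3))² = (60 + (1 - 3))² = (60 - 2)² = 58² = 3364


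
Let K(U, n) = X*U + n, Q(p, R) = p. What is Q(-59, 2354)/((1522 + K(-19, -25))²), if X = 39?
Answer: -59/571536 ≈ -0.00010323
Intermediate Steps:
K(U, n) = n + 39*U (K(U, n) = 39*U + n = n + 39*U)
Q(-59, 2354)/((1522 + K(-19, -25))²) = -59/(1522 + (-25 + 39*(-19)))² = -59/(1522 + (-25 - 741))² = -59/(1522 - 766)² = -59/(756²) = -59/571536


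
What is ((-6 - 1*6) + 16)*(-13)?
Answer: -52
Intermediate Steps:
((-6 - 1*6) + 16)*(-13) = ((-6 - 6) + 16)*(-13) = (-12 + 16)*(-13) = 4*(-13) = -52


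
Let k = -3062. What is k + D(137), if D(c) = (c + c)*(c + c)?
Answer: 72014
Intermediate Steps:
D(c) = 4*c² (D(c) = (2*c)*(2*c) = 4*c²)
k + D(137) = -3062 + 4*137² = -3062 + 4*18769 = -3062 + 75076 = 72014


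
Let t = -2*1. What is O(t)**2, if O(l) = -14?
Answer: 196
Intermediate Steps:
t = -2
O(t)**2 = (-14)**2 = 196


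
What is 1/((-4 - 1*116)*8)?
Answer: -1/960 ≈ -0.0010417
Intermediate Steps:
1/((-4 - 1*116)*8) = 1/((-4 - 116)*8) = 1/(-120*8) = 1/(-960) = -1/960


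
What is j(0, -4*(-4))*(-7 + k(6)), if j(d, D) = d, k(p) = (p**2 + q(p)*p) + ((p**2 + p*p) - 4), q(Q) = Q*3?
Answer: 0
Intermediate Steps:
q(Q) = 3*Q
k(p) = -4 + 6*p**2 (k(p) = (p**2 + (3*p)*p) + ((p**2 + p*p) - 4) = (p**2 + 3*p**2) + ((p**2 + p**2) - 4) = 4*p**2 + (2*p**2 - 4) = 4*p**2 + (-4 + 2*p**2) = -4 + 6*p**2)
j(0, -4*(-4))*(-7 + k(6)) = 0*(-7 + (-4 + 6*6**2)) = 0*(-7 + (-4 + 6*36)) = 0*(-7 + (-4 + 216)) = 0*(-7 + 212) = 0*205 = 0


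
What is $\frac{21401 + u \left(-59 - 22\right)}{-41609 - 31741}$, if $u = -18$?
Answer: $- \frac{22859}{73350} \approx -0.31164$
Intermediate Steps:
$\frac{21401 + u \left(-59 - 22\right)}{-41609 - 31741} = \frac{21401 - 18 \left(-59 - 22\right)}{-41609 - 31741} = \frac{21401 - -1458}{-73350} = \left(21401 + 1458\right) \left(- \frac{1}{73350}\right) = 22859 \left(- \frac{1}{73350}\right) = - \frac{22859}{73350}$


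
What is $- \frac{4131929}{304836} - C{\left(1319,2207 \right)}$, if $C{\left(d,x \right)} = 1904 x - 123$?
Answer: $- \frac{1280926528109}{304836} \approx -4.202 \cdot 10^{6}$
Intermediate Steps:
$C{\left(d,x \right)} = -123 + 1904 x$
$- \frac{4131929}{304836} - C{\left(1319,2207 \right)} = - \frac{4131929}{304836} - \left(-123 + 1904 \cdot 2207\right) = \left(-4131929\right) \frac{1}{304836} - \left(-123 + 4202128\right) = - \frac{4131929}{304836} - 4202005 = - \frac{1280926528109}{304836}$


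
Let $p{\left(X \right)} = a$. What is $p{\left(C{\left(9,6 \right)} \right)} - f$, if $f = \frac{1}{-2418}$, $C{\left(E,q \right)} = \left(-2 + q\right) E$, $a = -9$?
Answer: $- \frac{21761}{2418} \approx -8.9996$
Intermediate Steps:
$C{\left(E,q \right)} = E \left(-2 + q\right)$
$p{\left(X \right)} = -9$
$f = - \frac{1}{2418} \approx -0.00041356$
$p{\left(C{\left(9,6 \right)} \right)} - f = -9 - - \frac{1}{2418} = -9 + \frac{1}{2418} = - \frac{21761}{2418}$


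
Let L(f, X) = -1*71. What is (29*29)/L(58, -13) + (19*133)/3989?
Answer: -3175332/283219 ≈ -11.212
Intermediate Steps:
L(f, X) = -71
(29*29)/L(58, -13) + (19*133)/3989 = (29*29)/(-71) + (19*133)/3989 = 841*(-1/71) + 2527*(1/3989) = -841/71 + 2527/3989 = -3175332/283219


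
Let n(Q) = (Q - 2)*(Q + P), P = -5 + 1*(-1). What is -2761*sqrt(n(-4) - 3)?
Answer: -2761*sqrt(57) ≈ -20845.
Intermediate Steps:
P = -6 (P = -5 - 1 = -6)
n(Q) = (-6 + Q)*(-2 + Q) (n(Q) = (Q - 2)*(Q - 6) = (-2 + Q)*(-6 + Q) = (-6 + Q)*(-2 + Q))
-2761*sqrt(n(-4) - 3) = -2761*sqrt((12 + (-4)**2 - 8*(-4)) - 3) = -2761*sqrt((12 + 16 + 32) - 3) = -2761*sqrt(60 - 3) = -2761*sqrt(57)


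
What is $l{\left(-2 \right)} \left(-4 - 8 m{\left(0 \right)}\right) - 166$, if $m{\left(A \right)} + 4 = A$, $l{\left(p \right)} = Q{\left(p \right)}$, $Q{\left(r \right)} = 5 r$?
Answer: $-446$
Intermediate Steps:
$l{\left(p \right)} = 5 p$
$m{\left(A \right)} = -4 + A$
$l{\left(-2 \right)} \left(-4 - 8 m{\left(0 \right)}\right) - 166 = 5 \left(-2\right) \left(-4 - 8 \left(-4 + 0\right)\right) - 166 = - 10 \left(-4 - -32\right) - 166 = - 10 \left(-4 + 32\right) - 166 = \left(-10\right) 28 - 166 = -280 - 166 = -446$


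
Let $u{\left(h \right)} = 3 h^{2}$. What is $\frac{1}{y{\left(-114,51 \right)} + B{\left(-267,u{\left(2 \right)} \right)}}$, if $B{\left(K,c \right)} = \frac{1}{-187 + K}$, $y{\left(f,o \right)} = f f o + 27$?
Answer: $\frac{454}{300921641} \approx 1.5087 \cdot 10^{-6}$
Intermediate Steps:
$y{\left(f,o \right)} = 27 + o f^{2}$ ($y{\left(f,o \right)} = f^{2} o + 27 = o f^{2} + 27 = 27 + o f^{2}$)
$\frac{1}{y{\left(-114,51 \right)} + B{\left(-267,u{\left(2 \right)} \right)}} = \frac{1}{\left(27 + 51 \left(-114\right)^{2}\right) + \frac{1}{-187 - 267}} = \frac{1}{\left(27 + 51 \cdot 12996\right) + \frac{1}{-454}} = \frac{1}{\left(27 + 662796\right) - \frac{1}{454}} = \frac{1}{662823 - \frac{1}{454}} = \frac{1}{\frac{300921641}{454}} = \frac{454}{300921641}$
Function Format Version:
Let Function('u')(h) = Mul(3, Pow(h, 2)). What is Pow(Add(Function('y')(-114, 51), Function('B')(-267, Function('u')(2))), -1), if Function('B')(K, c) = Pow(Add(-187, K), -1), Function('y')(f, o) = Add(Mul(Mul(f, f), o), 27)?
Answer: Rational(454, 300921641) ≈ 1.5087e-6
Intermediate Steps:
Function('y')(f, o) = Add(27, Mul(o, Pow(f, 2))) (Function('y')(f, o) = Add(Mul(Pow(f, 2), o), 27) = Add(Mul(o, Pow(f, 2)), 27) = Add(27, Mul(o, Pow(f, 2))))
Pow(Add(Function('y')(-114, 51), Function('B')(-267, Function('u')(2))), -1) = Pow(Add(Add(27, Mul(51, Pow(-114, 2))), Pow(Add(-187, -267), -1)), -1) = Pow(Add(Add(27, Mul(51, 12996)), Pow(-454, -1)), -1) = Pow(Add(Add(27, 662796), Rational(-1, 454)), -1) = Pow(Add(662823, Rational(-1, 454)), -1) = Pow(Rational(300921641, 454), -1) = Rational(454, 300921641)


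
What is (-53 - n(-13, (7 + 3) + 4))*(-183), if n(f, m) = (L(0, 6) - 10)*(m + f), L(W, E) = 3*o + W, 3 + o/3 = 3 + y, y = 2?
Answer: 11163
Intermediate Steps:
o = 6 (o = -9 + 3*(3 + 2) = -9 + 3*5 = -9 + 15 = 6)
L(W, E) = 18 + W (L(W, E) = 3*6 + W = 18 + W)
n(f, m) = 8*f + 8*m (n(f, m) = ((18 + 0) - 10)*(m + f) = (18 - 10)*(f + m) = 8*(f + m) = 8*f + 8*m)
(-53 - n(-13, (7 + 3) + 4))*(-183) = (-53 - (8*(-13) + 8*((7 + 3) + 4)))*(-183) = (-53 - (-104 + 8*(10 + 4)))*(-183) = (-53 - (-104 + 8*14))*(-183) = (-53 - (-104 + 112))*(-183) = (-53 - 1*8)*(-183) = (-53 - 8)*(-183) = -61*(-183) = 11163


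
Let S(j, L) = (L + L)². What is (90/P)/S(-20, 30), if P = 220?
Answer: 1/8800 ≈ 0.00011364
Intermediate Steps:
S(j, L) = 4*L² (S(j, L) = (2*L)² = 4*L²)
(90/P)/S(-20, 30) = (90/220)/((4*30²)) = (90*(1/220))/((4*900)) = (9/22)/3600 = (9/22)*(1/3600) = 1/8800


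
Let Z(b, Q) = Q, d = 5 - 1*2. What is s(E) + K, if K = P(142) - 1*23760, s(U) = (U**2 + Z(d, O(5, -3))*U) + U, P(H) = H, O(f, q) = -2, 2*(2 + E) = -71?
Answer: -88697/4 ≈ -22174.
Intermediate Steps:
E = -75/2 (E = -2 + (1/2)*(-71) = -2 - 71/2 = -75/2 ≈ -37.500)
d = 3 (d = 5 - 2 = 3)
s(U) = U**2 - U (s(U) = (U**2 - 2*U) + U = U**2 - U)
K = -23618 (K = 142 - 1*23760 = 142 - 23760 = -23618)
s(E) + K = -75*(-1 - 75/2)/2 - 23618 = -75/2*(-77/2) - 23618 = 5775/4 - 23618 = -88697/4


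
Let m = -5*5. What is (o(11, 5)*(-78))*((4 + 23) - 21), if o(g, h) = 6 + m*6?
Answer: 67392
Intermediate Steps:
m = -25
o(g, h) = -144 (o(g, h) = 6 - 25*6 = 6 - 150 = -144)
(o(11, 5)*(-78))*((4 + 23) - 21) = (-144*(-78))*((4 + 23) - 21) = 11232*(27 - 21) = 11232*6 = 67392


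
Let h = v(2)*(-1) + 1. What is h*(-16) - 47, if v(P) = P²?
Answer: 1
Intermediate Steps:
h = -3 (h = 2²*(-1) + 1 = 4*(-1) + 1 = -4 + 1 = -3)
h*(-16) - 47 = -3*(-16) - 47 = 48 - 47 = 1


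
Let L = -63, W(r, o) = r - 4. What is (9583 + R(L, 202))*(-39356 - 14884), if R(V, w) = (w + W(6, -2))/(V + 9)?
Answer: -1558731040/3 ≈ -5.1958e+8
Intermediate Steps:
W(r, o) = -4 + r
R(V, w) = (2 + w)/(9 + V) (R(V, w) = (w + (-4 + 6))/(V + 9) = (w + 2)/(9 + V) = (2 + w)/(9 + V))
(9583 + R(L, 202))*(-39356 - 14884) = (9583 + (2 + 202)/(9 - 63))*(-39356 - 14884) = (9583 + 204/(-54))*(-54240) = (9583 - 1/54*204)*(-54240) = (9583 - 34/9)*(-54240) = (86213/9)*(-54240) = -1558731040/3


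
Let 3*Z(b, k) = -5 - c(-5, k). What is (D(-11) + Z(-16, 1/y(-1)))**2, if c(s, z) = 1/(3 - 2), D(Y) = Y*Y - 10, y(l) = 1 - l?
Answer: 11881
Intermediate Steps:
D(Y) = -10 + Y**2 (D(Y) = Y**2 - 10 = -10 + Y**2)
c(s, z) = 1 (c(s, z) = 1/1 = 1)
Z(b, k) = -2 (Z(b, k) = (-5 - 1*1)/3 = (-5 - 1)/3 = (1/3)*(-6) = -2)
(D(-11) + Z(-16, 1/y(-1)))**2 = ((-10 + (-11)**2) - 2)**2 = ((-10 + 121) - 2)**2 = (111 - 2)**2 = 109**2 = 11881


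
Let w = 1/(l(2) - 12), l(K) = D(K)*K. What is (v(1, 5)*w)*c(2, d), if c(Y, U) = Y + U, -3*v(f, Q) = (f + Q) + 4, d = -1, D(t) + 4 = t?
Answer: 5/24 ≈ 0.20833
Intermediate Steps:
D(t) = -4 + t
v(f, Q) = -4/3 - Q/3 - f/3 (v(f, Q) = -((f + Q) + 4)/3 = -((Q + f) + 4)/3 = -(4 + Q + f)/3 = -4/3 - Q/3 - f/3)
c(Y, U) = U + Y
l(K) = K*(-4 + K) (l(K) = (-4 + K)*K = K*(-4 + K))
w = -1/16 (w = 1/(2*(-4 + 2) - 12) = 1/(2*(-2) - 12) = 1/(-4 - 12) = 1/(-16) = -1/16 ≈ -0.062500)
(v(1, 5)*w)*c(2, d) = ((-4/3 - ⅓*5 - ⅓*1)*(-1/16))*(-1 + 2) = ((-4/3 - 5/3 - ⅓)*(-1/16))*1 = -10/3*(-1/16)*1 = (5/24)*1 = 5/24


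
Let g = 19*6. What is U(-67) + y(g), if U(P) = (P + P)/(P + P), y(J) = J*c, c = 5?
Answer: 571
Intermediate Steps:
g = 114
y(J) = 5*J (y(J) = J*5 = 5*J)
U(P) = 1 (U(P) = (2*P)/((2*P)) = (2*P)*(1/(2*P)) = 1)
U(-67) + y(g) = 1 + 5*114 = 1 + 570 = 571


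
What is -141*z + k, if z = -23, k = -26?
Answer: 3217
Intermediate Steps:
-141*z + k = -141*(-23) - 26 = 3243 - 26 = 3217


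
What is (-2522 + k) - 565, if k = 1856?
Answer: -1231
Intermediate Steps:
(-2522 + k) - 565 = (-2522 + 1856) - 565 = -666 - 565 = -1231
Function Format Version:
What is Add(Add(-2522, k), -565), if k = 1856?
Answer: -1231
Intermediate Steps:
Add(Add(-2522, k), -565) = Add(Add(-2522, 1856), -565) = Add(-666, -565) = -1231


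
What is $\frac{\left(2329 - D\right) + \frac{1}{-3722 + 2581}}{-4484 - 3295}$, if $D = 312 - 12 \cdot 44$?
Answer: $- \frac{967948}{2958613} \approx -0.32716$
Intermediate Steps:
$D = -216$ ($D = 312 - 528 = -216$)
$\frac{\left(2329 - D\right) + \frac{1}{-3722 + 2581}}{-4484 - 3295} = \frac{\left(2329 - -216\right) + \frac{1}{-3722 + 2581}}{-4484 - 3295} = \frac{\left(2329 + 216\right) + \frac{1}{-1141}}{-7779} = \left(2545 - \frac{1}{1141}\right) \left(- \frac{1}{7779}\right) = \frac{2903844}{1141} \left(- \frac{1}{7779}\right) = - \frac{967948}{2958613}$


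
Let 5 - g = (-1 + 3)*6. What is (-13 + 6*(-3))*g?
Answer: 217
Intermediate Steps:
g = -7 (g = 5 - (-1 + 3)*6 = 5 - 2*6 = 5 - 1*12 = 5 - 12 = -7)
(-13 + 6*(-3))*g = (-13 + 6*(-3))*(-7) = (-13 - 18)*(-7) = -31*(-7) = 217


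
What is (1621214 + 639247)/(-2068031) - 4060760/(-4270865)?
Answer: -35895605863/252350891909 ≈ -0.14224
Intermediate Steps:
(1621214 + 639247)/(-2068031) - 4060760/(-4270865) = 2260461*(-1/2068031) - 4060760*(-1/4270865) = -322923/295433 + 812152/854173 = -35895605863/252350891909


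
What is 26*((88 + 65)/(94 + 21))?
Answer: 3978/115 ≈ 34.591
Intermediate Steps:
26*((88 + 65)/(94 + 21)) = 26*(153/115) = 3978/115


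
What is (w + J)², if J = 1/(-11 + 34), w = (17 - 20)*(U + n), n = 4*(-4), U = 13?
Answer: 43264/529 ≈ 81.785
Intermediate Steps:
n = -16
w = 9 (w = (17 - 20)*(13 - 16) = -3*(-3) = 9)
J = 1/23 ≈ 0.043478
(w + J)² = (9 + 1/23)² = (208/23)² = 43264/529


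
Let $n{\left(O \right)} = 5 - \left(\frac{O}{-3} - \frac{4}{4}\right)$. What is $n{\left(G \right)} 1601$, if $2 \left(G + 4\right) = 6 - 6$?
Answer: $\frac{22414}{3} \approx 7471.3$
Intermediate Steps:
$G = -4$ ($G = -4 + \frac{6 - 6}{2} = -4 + \frac{1}{2} \cdot 0 = -4 + 0 = -4$)
$n{\left(O \right)} = 6 + \frac{O}{3}$ ($n{\left(O \right)} = 5 - \left(O \left(- \frac{1}{3}\right) - 1\right) = 5 - \left(- \frac{O}{3} - 1\right) = 5 - \left(-1 - \frac{O}{3}\right) = 5 + \left(1 + \frac{O}{3}\right) = 6 + \frac{O}{3}$)
$n{\left(G \right)} 1601 = \left(6 + \frac{1}{3} \left(-4\right)\right) 1601 = \left(6 - \frac{4}{3}\right) 1601 = \frac{14}{3} \cdot 1601 = \frac{22414}{3}$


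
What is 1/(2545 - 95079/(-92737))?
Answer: 92737/236110744 ≈ 0.00039277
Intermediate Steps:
1/(2545 - 95079/(-92737)) = 1/(2545 - 95079*(-1/92737)) = 1/(2545 + 95079/92737) = 1/(236110744/92737) = 92737/236110744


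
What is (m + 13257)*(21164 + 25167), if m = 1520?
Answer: 684633187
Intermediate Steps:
(m + 13257)*(21164 + 25167) = (1520 + 13257)*(21164 + 25167) = 14777*46331 = 684633187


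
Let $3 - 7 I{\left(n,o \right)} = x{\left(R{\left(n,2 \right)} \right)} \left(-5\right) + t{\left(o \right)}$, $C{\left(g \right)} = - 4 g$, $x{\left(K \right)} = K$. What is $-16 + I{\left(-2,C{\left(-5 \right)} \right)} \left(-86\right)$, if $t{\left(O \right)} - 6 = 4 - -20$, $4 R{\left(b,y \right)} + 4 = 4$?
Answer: $\frac{2210}{7} \approx 315.71$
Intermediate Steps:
$R{\left(b,y \right)} = 0$ ($R{\left(b,y \right)} = -1 + \frac{1}{4} \cdot 4 = -1 + 1 = 0$)
$t{\left(O \right)} = 30$ ($t{\left(O \right)} = 6 + \left(4 - -20\right) = 6 + \left(4 + 20\right) = 6 + 24 = 30$)
$I{\left(n,o \right)} = - \frac{27}{7}$ ($I{\left(n,o \right)} = \frac{3}{7} - \frac{0 \left(-5\right) + 30}{7} = \frac{3}{7} - \frac{0 + 30}{7} = \frac{3}{7} - \frac{30}{7} = - \frac{27}{7}$)
$-16 + I{\left(-2,C{\left(-5 \right)} \right)} \left(-86\right) = -16 - - \frac{2322}{7} = -16 + \frac{2322}{7} = \frac{2210}{7}$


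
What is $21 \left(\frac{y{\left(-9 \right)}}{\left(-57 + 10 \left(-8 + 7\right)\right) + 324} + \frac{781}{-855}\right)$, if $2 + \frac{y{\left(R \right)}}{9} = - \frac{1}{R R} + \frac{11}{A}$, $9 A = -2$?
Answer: $- \frac{8359463}{146490} \approx -57.065$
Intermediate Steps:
$A = - \frac{2}{9}$ ($A = \frac{1}{9} \left(-2\right) = - \frac{2}{9} \approx -0.22222$)
$y{\left(R \right)} = - \frac{927}{2} - \frac{9}{R^{2}}$ ($y{\left(R \right)} = -18 + 9 \left(- \frac{1}{R R} + \frac{11}{- \frac{2}{9}}\right) = -18 + 9 \left(- \frac{1}{R^{2}} + 11 \left(- \frac{9}{2}\right)\right) = -18 + 9 \left(- \frac{1}{R^{2}} - \frac{99}{2}\right) = -18 + 9 \left(- \frac{99}{2} - \frac{1}{R^{2}}\right) = -18 - \left(\frac{891}{2} + \frac{9}{R^{2}}\right) = - \frac{927}{2} - \frac{9}{R^{2}}$)
$21 \left(\frac{y{\left(-9 \right)}}{\left(-57 + 10 \left(-8 + 7\right)\right) + 324} + \frac{781}{-855}\right) = 21 \left(\frac{- \frac{927}{2} - \frac{9}{81}}{\left(-57 + 10 \left(-8 + 7\right)\right) + 324} + \frac{781}{-855}\right) = 21 \left(\frac{- \frac{927}{2} - \frac{1}{9}}{\left(-57 + 10 \left(-1\right)\right) + 324} + 781 \left(- \frac{1}{855}\right)\right) = 21 \left(\frac{- \frac{927}{2} - \frac{1}{9}}{\left(-57 - 10\right) + 324} - \frac{781}{855}\right) = 21 \left(- \frac{8345}{18 \left(-67 + 324\right)} - \frac{781}{855}\right) = 21 \left(- \frac{8345}{18 \cdot 257} - \frac{781}{855}\right) = 21 \left(\left(- \frac{8345}{18}\right) \frac{1}{257} - \frac{781}{855}\right) = 21 \left(- \frac{8345}{4626} - \frac{781}{855}\right) = 21 \left(- \frac{1194209}{439470}\right) = - \frac{8359463}{146490}$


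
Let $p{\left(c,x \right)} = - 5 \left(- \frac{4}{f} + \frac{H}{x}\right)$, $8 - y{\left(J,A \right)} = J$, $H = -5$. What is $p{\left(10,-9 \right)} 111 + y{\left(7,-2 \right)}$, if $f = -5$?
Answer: $- \frac{2254}{3} \approx -751.33$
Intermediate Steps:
$y{\left(J,A \right)} = 8 - J$
$p{\left(c,x \right)} = -4 + \frac{25}{x}$ ($p{\left(c,x \right)} = - 5 \left(- \frac{4}{-5} - \frac{5}{x}\right) = - 5 \left(\left(-4\right) \left(- \frac{1}{5}\right) - \frac{5}{x}\right) = - 5 \left(\frac{4}{5} - \frac{5}{x}\right) = -4 + \frac{25}{x}$)
$p{\left(10,-9 \right)} 111 + y{\left(7,-2 \right)} = \left(-4 + \frac{25}{-9}\right) 111 + \left(8 - 7\right) = \left(-4 + 25 \left(- \frac{1}{9}\right)\right) 111 + \left(8 - 7\right) = \left(-4 - \frac{25}{9}\right) 111 + 1 = \left(- \frac{61}{9}\right) 111 + 1 = - \frac{2257}{3} + 1 = - \frac{2254}{3}$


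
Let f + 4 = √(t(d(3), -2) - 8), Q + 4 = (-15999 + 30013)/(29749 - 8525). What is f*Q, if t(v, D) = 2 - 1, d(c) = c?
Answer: 5063/379 - 5063*I*√7/1516 ≈ 13.359 - 8.836*I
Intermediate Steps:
t(v, D) = 1
Q = -5063/1516 (Q = -4 + (-15999 + 30013)/(29749 - 8525) = -4 + 14014/21224 = -4 + 14014*(1/21224) = -4 + 1001/1516 = -5063/1516 ≈ -3.3397)
f = -4 + I*√7 (f = -4 + √(1 - 8) = -4 + √(-7) = -4 + I*√7 ≈ -4.0 + 2.6458*I)
f*Q = (-4 + I*√7)*(-5063/1516) = 5063/379 - 5063*I*√7/1516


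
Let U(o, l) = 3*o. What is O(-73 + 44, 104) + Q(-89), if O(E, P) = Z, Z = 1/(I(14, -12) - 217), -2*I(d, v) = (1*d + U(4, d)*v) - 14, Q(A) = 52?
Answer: 7539/145 ≈ 51.993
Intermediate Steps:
I(d, v) = 7 - 6*v - d/2 (I(d, v) = -((1*d + (3*4)*v) - 14)/2 = -((d + 12*v) - 14)/2 = -(-14 + d + 12*v)/2 = 7 - 6*v - d/2)
Z = -1/145 (Z = 1/((7 - 6*(-12) - 1/2*14) - 217) = 1/((7 + 72 - 7) - 217) = 1/(72 - 217) = 1/(-145) = -1/145 ≈ -0.0068966)
O(E, P) = -1/145
O(-73 + 44, 104) + Q(-89) = -1/145 + 52 = 7539/145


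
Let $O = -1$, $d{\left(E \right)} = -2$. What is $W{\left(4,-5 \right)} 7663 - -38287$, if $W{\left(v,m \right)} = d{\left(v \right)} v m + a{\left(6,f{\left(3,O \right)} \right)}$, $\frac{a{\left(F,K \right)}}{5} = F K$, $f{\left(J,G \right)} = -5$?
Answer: $-804643$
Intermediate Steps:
$a{\left(F,K \right)} = 5 F K$
$W{\left(v,m \right)} = -150 - 2 m v$ ($W{\left(v,m \right)} = - 2 v m + 5 \cdot 6 \left(-5\right) = - 2 m v - 150 = -150 - 2 m v$)
$W{\left(4,-5 \right)} 7663 - -38287 = \left(-150 - \left(-10\right) 4\right) 7663 - -38287 = \left(-150 + 40\right) 7663 + 38287 = \left(-110\right) 7663 + 38287 = -842930 + 38287 = -804643$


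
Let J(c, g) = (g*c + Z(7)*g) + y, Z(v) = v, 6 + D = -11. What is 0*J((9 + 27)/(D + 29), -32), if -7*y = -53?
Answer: 0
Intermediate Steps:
D = -17 (D = -6 - 11 = -17)
y = 53/7 (y = -⅐*(-53) = 53/7 ≈ 7.5714)
J(c, g) = 53/7 + 7*g + c*g (J(c, g) = (g*c + 7*g) + 53/7 = (c*g + 7*g) + 53/7 = (7*g + c*g) + 53/7 = 53/7 + 7*g + c*g)
0*J((9 + 27)/(D + 29), -32) = 0*(53/7 + 7*(-32) + ((9 + 27)/(-17 + 29))*(-32)) = 0*(53/7 - 224 + (36/12)*(-32)) = 0*(53/7 - 224 + (36*(1/12))*(-32)) = 0*(53/7 - 224 + 3*(-32)) = 0*(53/7 - 224 - 96) = 0*(-2187/7) = 0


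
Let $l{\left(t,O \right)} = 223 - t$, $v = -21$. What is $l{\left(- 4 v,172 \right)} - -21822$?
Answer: $21961$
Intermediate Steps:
$l{\left(- 4 v,172 \right)} - -21822 = \left(223 - \left(-4\right) \left(-21\right)\right) - -21822 = \left(223 - 84\right) + 21822 = 139 + 21822 = 21961$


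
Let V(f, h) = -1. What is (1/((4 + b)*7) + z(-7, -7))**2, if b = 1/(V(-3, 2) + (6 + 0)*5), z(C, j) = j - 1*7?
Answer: 130804969/670761 ≈ 195.01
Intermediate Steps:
z(C, j) = -7 + j (z(C, j) = j - 7 = -7 + j)
b = 1/29 (b = 1/(-1 + (6 + 0)*5) = 1/(-1 + 6*5) = 1/(-1 + 30) = 1/29 ≈ 0.034483)
(1/((4 + b)*7) + z(-7, -7))**2 = (1/((4 + 1/29)*7) + (-7 - 7))**2 = ((1/7)/(117/29) - 14)**2 = ((29/117)*(1/7) - 14)**2 = (29/819 - 14)**2 = (-11437/819)**2 = 130804969/670761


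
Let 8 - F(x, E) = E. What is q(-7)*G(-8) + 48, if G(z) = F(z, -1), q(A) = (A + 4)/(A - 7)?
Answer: 699/14 ≈ 49.929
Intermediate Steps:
q(A) = (4 + A)/(-7 + A)
F(x, E) = 8 - E
G(z) = 9 (G(z) = 8 - 1*(-1) = 8 + 1 = 9)
q(-7)*G(-8) + 48 = ((4 - 7)/(-7 - 7))*9 + 48 = (-3/(-14))*9 + 48 = -1/14*(-3)*9 + 48 = (3/14)*9 + 48 = 27/14 + 48 = 699/14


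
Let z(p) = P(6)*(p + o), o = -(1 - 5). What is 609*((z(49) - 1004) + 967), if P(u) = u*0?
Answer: -22533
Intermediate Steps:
P(u) = 0
o = 4 (o = -1*(-4) = 4)
z(p) = 0 (z(p) = 0*(p + 4) = 0*(4 + p) = 0)
609*((z(49) - 1004) + 967) = 609*((0 - 1004) + 967) = 609*(-1004 + 967) = 609*(-37) = -22533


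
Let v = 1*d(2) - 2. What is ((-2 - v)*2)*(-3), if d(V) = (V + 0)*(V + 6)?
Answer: 96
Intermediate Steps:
d(V) = V*(6 + V)
v = 14 (v = 1*(2*(6 + 2)) - 2 = 1*(2*8) - 2 = 1*16 - 2 = 16 - 2 = 14)
((-2 - v)*2)*(-3) = ((-2 - 1*14)*2)*(-3) = ((-2 - 14)*2)*(-3) = -16*2*(-3) = -32*(-3) = 96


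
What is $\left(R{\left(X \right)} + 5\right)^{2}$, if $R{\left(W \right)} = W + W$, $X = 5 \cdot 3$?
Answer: $1225$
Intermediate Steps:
$X = 15$
$R{\left(W \right)} = 2 W$
$\left(R{\left(X \right)} + 5\right)^{2} = \left(2 \cdot 15 + 5\right)^{2} = \left(30 + 5\right)^{2} = 35^{2} = 1225$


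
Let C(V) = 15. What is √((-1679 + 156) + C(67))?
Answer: 2*I*√377 ≈ 38.833*I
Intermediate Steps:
√((-1679 + 156) + C(67)) = √((-1679 + 156) + 15) = √(-1523 + 15) = √(-1508) = 2*I*√377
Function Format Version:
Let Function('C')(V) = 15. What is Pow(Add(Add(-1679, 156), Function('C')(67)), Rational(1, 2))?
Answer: Mul(2, I, Pow(377, Rational(1, 2))) ≈ Mul(38.833, I)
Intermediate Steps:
Pow(Add(Add(-1679, 156), Function('C')(67)), Rational(1, 2)) = Pow(Add(Add(-1679, 156), 15), Rational(1, 2)) = Pow(Add(-1523, 15), Rational(1, 2)) = Pow(-1508, Rational(1, 2)) = Mul(2, I, Pow(377, Rational(1, 2)))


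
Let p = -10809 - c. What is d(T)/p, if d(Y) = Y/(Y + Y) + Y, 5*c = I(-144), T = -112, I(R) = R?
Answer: 1115/107802 ≈ 0.010343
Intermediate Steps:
c = -144/5 (c = (⅕)*(-144) = -144/5 ≈ -28.800)
d(Y) = ½ + Y (d(Y) = Y/((2*Y)) + Y = (1/(2*Y))*Y + Y = ½ + Y)
p = -53901/5 (p = -10809 - 1*(-144/5) = -10809 + 144/5 = -53901/5 ≈ -10780.)
d(T)/p = (½ - 112)/(-53901/5) = -223/2*(-5/53901) = 1115/107802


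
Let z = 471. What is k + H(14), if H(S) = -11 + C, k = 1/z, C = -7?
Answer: -8477/471 ≈ -17.998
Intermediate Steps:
k = 1/471 ≈ 0.0021231
H(S) = -18 (H(S) = -11 - 7 = -18)
k + H(14) = 1/471 - 18 = -8477/471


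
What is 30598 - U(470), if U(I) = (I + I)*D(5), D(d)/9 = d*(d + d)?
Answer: -392402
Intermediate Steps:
D(d) = 18*d² (D(d) = 9*(d*(d + d)) = 9*(d*(2*d)) = 9*(2*d²) = 18*d²)
U(I) = 900*I (U(I) = (I + I)*(18*5²) = (2*I)*(18*25) = (2*I)*450 = 900*I)
30598 - U(470) = 30598 - 900*470 = 30598 - 1*423000 = 30598 - 423000 = -392402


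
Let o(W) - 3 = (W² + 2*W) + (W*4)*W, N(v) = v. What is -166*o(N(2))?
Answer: -4482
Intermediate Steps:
o(W) = 3 + 2*W + 5*W² (o(W) = 3 + ((W² + 2*W) + (W*4)*W) = 3 + ((W² + 2*W) + (4*W)*W) = 3 + ((W² + 2*W) + 4*W²) = 3 + (2*W + 5*W²) = 3 + 2*W + 5*W²)
-166*o(N(2)) = -166*(3 + 2*2 + 5*2²) = -166*(3 + 4 + 5*4) = -166*(3 + 4 + 20) = -166*27 = -4482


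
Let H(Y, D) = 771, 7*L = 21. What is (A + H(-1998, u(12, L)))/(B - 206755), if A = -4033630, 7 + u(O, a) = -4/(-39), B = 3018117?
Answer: -4032859/2811362 ≈ -1.4345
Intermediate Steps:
L = 3 (L = (⅐)*21 = 3)
u(O, a) = -269/39 (u(O, a) = -7 - 4/(-39) = -7 - 4*(-1/39) = -7 + 4/39 = -269/39)
(A + H(-1998, u(12, L)))/(B - 206755) = (-4033630 + 771)/(3018117 - 206755) = -4032859/2811362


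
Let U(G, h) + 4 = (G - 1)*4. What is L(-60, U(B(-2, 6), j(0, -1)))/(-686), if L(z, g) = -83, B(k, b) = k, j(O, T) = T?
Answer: 83/686 ≈ 0.12099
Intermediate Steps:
U(G, h) = -8 + 4*G (U(G, h) = -4 + (G - 1)*4 = -4 + (-1 + G)*4 = -4 + (-4 + 4*G) = -8 + 4*G)
L(-60, U(B(-2, 6), j(0, -1)))/(-686) = -83/(-686) = -83*(-1/686) = 83/686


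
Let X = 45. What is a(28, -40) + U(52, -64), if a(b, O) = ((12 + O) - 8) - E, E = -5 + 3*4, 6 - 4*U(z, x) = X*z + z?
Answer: -1279/2 ≈ -639.50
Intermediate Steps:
U(z, x) = 3/2 - 23*z/2 (U(z, x) = 3/2 - (45*z + z)/4 = 3/2 - 23*z/2)
E = 7 (E = -5 + 12 = 7)
a(b, O) = -3 + O (a(b, O) = ((12 + O) - 8) - 1*7 = (4 + O) - 7 = -3 + O)
a(28, -40) + U(52, -64) = (-3 - 40) + (3/2 - 23/2*52) = -43 + (3/2 - 598) = -43 - 1193/2 = -1279/2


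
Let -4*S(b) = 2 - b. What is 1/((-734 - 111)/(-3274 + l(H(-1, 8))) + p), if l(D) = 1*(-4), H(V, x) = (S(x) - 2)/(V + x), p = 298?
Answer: 3278/977689 ≈ 0.0033528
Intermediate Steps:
S(b) = -1/2 + b/4 (S(b) = -(2 - b)/4 = -1/2 + b/4)
H(V, x) = (-5/2 + x/4)/(V + x) (H(V, x) = ((-1/2 + x/4) - 2)/(V + x) = (-5/2 + x/4)/(V + x))
l(D) = -4
1/((-734 - 111)/(-3274 + l(H(-1, 8))) + p) = 1/((-734 - 111)/(-3274 - 4) + 298) = 1/(-845/(-3278) + 298) = 1/(-845*(-1/3278) + 298) = 1/(845/3278 + 298) = 1/(977689/3278) = 3278/977689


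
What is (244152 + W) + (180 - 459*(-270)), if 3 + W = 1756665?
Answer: 2124924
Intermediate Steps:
W = 1756662 (W = -3 + 1756665 = 1756662)
(244152 + W) + (180 - 459*(-270)) = (244152 + 1756662) + (180 - 459*(-270)) = 2000814 + (180 + 123930) = 2000814 + 124110 = 2124924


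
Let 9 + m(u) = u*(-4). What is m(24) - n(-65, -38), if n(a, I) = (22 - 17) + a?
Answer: -45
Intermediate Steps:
n(a, I) = 5 + a
m(u) = -9 - 4*u (m(u) = -9 + u*(-4) = -9 - 4*u)
m(24) - n(-65, -38) = (-9 - 4*24) - (5 - 65) = (-9 - 96) - 1*(-60) = -105 + 60 = -45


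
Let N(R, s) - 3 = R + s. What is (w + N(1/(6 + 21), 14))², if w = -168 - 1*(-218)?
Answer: 3276100/729 ≈ 4494.0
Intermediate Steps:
N(R, s) = 3 + R + s (N(R, s) = 3 + (R + s) = 3 + R + s)
w = 50 (w = -168 + 218 = 50)
(w + N(1/(6 + 21), 14))² = (50 + (3 + 1/(6 + 21) + 14))² = (50 + (3 + 1/27 + 14))² = (50 + 460/27)² = (1810/27)² = 3276100/729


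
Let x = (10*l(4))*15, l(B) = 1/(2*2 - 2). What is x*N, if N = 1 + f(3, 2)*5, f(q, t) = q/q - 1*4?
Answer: -1050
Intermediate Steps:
f(q, t) = -3 (f(q, t) = 1 - 4 = -3)
l(B) = 1/2 (l(B) = 1/(4 - 2) = 1/2)
N = -14 (N = 1 - 3*5 = 1 - 15 = -14)
x = 75 (x = (10*(1/2))*15 = 5*15 = 75)
x*N = 75*(-14) = -1050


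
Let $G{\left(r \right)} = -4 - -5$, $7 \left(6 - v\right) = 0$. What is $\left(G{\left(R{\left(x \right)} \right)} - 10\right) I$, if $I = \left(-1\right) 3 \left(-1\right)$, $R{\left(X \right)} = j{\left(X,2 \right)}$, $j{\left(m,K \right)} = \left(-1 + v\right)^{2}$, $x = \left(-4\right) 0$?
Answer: $-27$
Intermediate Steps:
$v = 6$ ($v = 6 - 0 = 6 + 0 = 6$)
$x = 0$
$j{\left(m,K \right)} = 25$ ($j{\left(m,K \right)} = \left(-1 + 6\right)^{2} = 5^{2} = 25$)
$R{\left(X \right)} = 25$
$G{\left(r \right)} = 1$ ($G{\left(r \right)} = -4 + 5 = 1$)
$I = 3$ ($I = \left(-3\right) \left(-1\right) = 3$)
$\left(G{\left(R{\left(x \right)} \right)} - 10\right) I = \left(1 - 10\right) 3 = \left(-9\right) 3 = -27$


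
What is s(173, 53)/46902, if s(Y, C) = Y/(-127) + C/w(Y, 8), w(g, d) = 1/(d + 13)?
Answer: 70589/2978277 ≈ 0.023701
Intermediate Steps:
w(g, d) = 1/(13 + d)
s(Y, C) = 21*C - Y/127 (s(Y, C) = Y/(-127) + C/(1/(13 + 8)) = Y*(-1/127) + C/(1/21) = -Y/127 + C/(1/21) = -Y/127 + C*21 = -Y/127 + 21*C = 21*C - Y/127)
s(173, 53)/46902 = (21*53 - 1/127*173)/46902 = (1113 - 173/127)*(1/46902) = (141178/127)*(1/46902) = 70589/2978277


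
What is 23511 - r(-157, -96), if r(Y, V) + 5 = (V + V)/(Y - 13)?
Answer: 1998764/85 ≈ 23515.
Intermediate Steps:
r(Y, V) = -5 + 2*V/(-13 + Y) (r(Y, V) = -5 + (V + V)/(Y - 13) = -5 + (2*V)/(-13 + Y) = -5 + 2*V/(-13 + Y))
23511 - r(-157, -96) = 23511 - (65 - 5*(-157) + 2*(-96))/(-13 - 157) = 23511 - (65 + 785 - 192)/(-170) = 23511 - (-1)*658/170 = 23511 - 1*(-329/85) = 23511 + 329/85 = 1998764/85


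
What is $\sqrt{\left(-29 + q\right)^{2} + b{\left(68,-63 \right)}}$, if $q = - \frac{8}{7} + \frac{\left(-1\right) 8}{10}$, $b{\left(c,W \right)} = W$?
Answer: $\frac{3 \sqrt{121746}}{35} \approx 29.908$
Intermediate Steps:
$q = - \frac{68}{35}$ ($q = \left(-8\right) \frac{1}{7} - \frac{4}{5} = - \frac{8}{7} - \frac{4}{5} = - \frac{68}{35} \approx -1.9429$)
$\sqrt{\left(-29 + q\right)^{2} + b{\left(68,-63 \right)}} = \sqrt{\left(-29 - \frac{68}{35}\right)^{2} - 63} = \sqrt{\left(- \frac{1083}{35}\right)^{2} - 63} = \sqrt{\frac{1172889}{1225} - 63} = \sqrt{\frac{1095714}{1225}} = \frac{3 \sqrt{121746}}{35}$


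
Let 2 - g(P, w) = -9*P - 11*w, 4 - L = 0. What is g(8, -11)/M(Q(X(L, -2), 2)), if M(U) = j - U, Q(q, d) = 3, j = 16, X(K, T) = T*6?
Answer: -47/13 ≈ -3.6154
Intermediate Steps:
L = 4 (L = 4 - 1*0 = 4 + 0 = 4)
g(P, w) = 2 + 9*P + 11*w (g(P, w) = 2 - (-9*P - 11*w) = 2 - (-11*w - 9*P) = 2 + (9*P + 11*w) = 2 + 9*P + 11*w)
X(K, T) = 6*T
M(U) = 16 - U
g(8, -11)/M(Q(X(L, -2), 2)) = (2 + 9*8 + 11*(-11))/(16 - 1*3) = (2 + 72 - 121)/(16 - 3) = -47/13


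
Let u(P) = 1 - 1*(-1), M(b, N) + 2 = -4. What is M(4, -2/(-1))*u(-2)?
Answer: -12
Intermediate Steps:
M(b, N) = -6 (M(b, N) = -2 - 4 = -6)
u(P) = 2 (u(P) = 1 + 1 = 2)
M(4, -2/(-1))*u(-2) = -6*2 = -12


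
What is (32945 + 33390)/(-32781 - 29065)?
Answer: -66335/61846 ≈ -1.0726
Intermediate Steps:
(32945 + 33390)/(-32781 - 29065) = 66335/(-61846) = 66335*(-1/61846) = -66335/61846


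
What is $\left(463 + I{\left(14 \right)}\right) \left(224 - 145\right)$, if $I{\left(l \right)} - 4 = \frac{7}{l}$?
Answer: $\frac{73865}{2} \approx 36933.0$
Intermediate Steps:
$I{\left(l \right)} = 4 + \frac{7}{l}$
$\left(463 + I{\left(14 \right)}\right) \left(224 - 145\right) = \left(463 + \left(4 + \frac{7}{14}\right)\right) \left(224 - 145\right) = \left(463 + \left(4 + 7 \cdot \frac{1}{14}\right)\right) \left(224 + \left(-159 + 14\right)\right) = \left(463 + \left(4 + \frac{1}{2}\right)\right) \left(224 - 145\right) = \left(463 + \frac{9}{2}\right) 79 = \frac{935}{2} \cdot 79 = \frac{73865}{2}$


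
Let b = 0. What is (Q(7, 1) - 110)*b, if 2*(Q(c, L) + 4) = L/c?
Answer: 0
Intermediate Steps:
Q(c, L) = -4 + L/(2*c) (Q(c, L) = -4 + (L/c)/2 = -4 + L/(2*c))
(Q(7, 1) - 110)*b = ((-4 + (½)*1/7) - 110)*0 = ((-4 + (½)*1*(⅐)) - 110)*0 = ((-4 + 1/14) - 110)*0 = (-55/14 - 110)*0 = -1595/14*0 = 0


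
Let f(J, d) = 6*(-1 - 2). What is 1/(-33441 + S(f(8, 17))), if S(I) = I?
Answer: -1/33459 ≈ -2.9887e-5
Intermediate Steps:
f(J, d) = -18 (f(J, d) = 6*(-3) = -18)
1/(-33441 + S(f(8, 17))) = 1/(-33441 - 18) = 1/(-33459) = -1/33459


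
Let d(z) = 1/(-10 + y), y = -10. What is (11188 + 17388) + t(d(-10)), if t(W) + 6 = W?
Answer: 571399/20 ≈ 28570.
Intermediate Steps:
d(z) = -1/20 (d(z) = 1/(-10 - 10) = 1/(-20) = -1/20)
t(W) = -6 + W
(11188 + 17388) + t(d(-10)) = (11188 + 17388) + (-6 - 1/20) = 28576 - 121/20 = 571399/20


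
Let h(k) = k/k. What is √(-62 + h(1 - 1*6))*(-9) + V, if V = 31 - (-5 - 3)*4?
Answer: 63 - 9*I*√61 ≈ 63.0 - 70.292*I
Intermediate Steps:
h(k) = 1
V = 63 (V = 31 - (-8)*4 = 31 - 1*(-32) = 31 + 32 = 63)
√(-62 + h(1 - 1*6))*(-9) + V = √(-62 + 1)*(-9) + 63 = √(-61)*(-9) + 63 = (I*√61)*(-9) + 63 = -9*I*√61 + 63 = 63 - 9*I*√61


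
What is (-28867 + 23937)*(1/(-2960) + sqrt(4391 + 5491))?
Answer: 493/296 - 44370*sqrt(122) ≈ -4.9008e+5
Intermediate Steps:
(-28867 + 23937)*(1/(-2960) + sqrt(4391 + 5491)) = -4930*(-1/2960 + sqrt(9882)) = -4930*(-1/2960 + 9*sqrt(122)) = 493/296 - 44370*sqrt(122)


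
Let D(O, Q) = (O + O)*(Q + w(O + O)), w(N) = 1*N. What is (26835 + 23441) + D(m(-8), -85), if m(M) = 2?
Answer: 49952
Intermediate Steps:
w(N) = N
D(O, Q) = 2*O*(Q + 2*O) (D(O, Q) = (O + O)*(Q + (O + O)) = (2*O)*(Q + 2*O) = 2*O*(Q + 2*O))
(26835 + 23441) + D(m(-8), -85) = (26835 + 23441) + 2*2*(-85 + 2*2) = 50276 + 2*2*(-85 + 4) = 50276 + 2*2*(-81) = 50276 - 324 = 49952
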